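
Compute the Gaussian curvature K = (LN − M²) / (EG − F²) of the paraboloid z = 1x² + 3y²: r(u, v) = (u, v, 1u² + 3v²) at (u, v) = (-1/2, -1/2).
K = 12/121

Coefficients of the first fundamental form: E = 4*u^2 + 1, F = 12*u*v, G = 36*v^2 + 1.
Coefficients of the second fundamental form: L = 2/sqrt(4*u^2 + 36*v^2 + 1), M = 0, N = 6/sqrt(4*u^2 + 36*v^2 + 1).
Assemble K = (LN − M²)/(EG − F²) = 12/(16*u^4 + 288*u^2*v^2 + 8*u^2 + 1296*v^4 + 72*v^2 + 1). At (u, v) = (-1/2, -1/2): K = 12/121.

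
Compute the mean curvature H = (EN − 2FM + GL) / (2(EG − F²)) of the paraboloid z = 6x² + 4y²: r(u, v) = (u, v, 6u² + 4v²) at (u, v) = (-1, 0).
H = 586*sqrt(145)/21025

With E = 144*u^2 + 1, F = 96*u*v, G = 64*v^2 + 1, L = 12/sqrt(144*u^2 + 64*v^2 + 1), M = 0, N = 8/sqrt(144*u^2 + 64*v^2 + 1), assemble
  H = (EN − 2FM + GL) / (2(EG − F²)) = 2*(288*u^2 + 192*v^2 + 5)/(144*u^2 + 64*v^2 + 1)^(3/2).
At (u, v) = (-1, 0): H = 586*sqrt(145)/21025.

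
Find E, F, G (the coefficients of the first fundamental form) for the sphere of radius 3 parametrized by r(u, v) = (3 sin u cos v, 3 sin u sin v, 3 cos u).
E = 9;  F = 0;  G = 9*sin(u)^2

Compute partials: r_u = (3*cos(u)*cos(v), 3*sin(v)*cos(u), -3*sin(u)), r_v = (-3*sin(u)*sin(v), 3*sin(u)*cos(v), 0). Then
  E = r_u · r_u = 9,
  F = r_u · r_v = 0,
  G = r_v · r_v = 9*sin(u)^2.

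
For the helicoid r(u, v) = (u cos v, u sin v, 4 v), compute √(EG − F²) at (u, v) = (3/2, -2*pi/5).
√(EG − F²)|_{(3/2, -2*pi/5)} = sqrt(73)/2

E = 1, F = 0, G = u^2 + 16; EG − F² = u^2 + 16; √(EG − F²) = sqrt(u^2 + 16). At the given point: sqrt(73)/2.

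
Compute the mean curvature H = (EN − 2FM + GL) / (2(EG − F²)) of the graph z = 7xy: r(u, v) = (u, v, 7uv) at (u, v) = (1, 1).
H = -343*sqrt(11)/3267

With E = 49*v^2 + 1, F = 49*u*v, G = 49*u^2 + 1, L = 0, M = 7/sqrt(49*u^2 + 49*v^2 + 1), N = 0, assemble
  H = (EN − 2FM + GL) / (2(EG − F²)) = -343*u*v/(49*u^2 + 49*v^2 + 1)^(3/2).
At (u, v) = (1, 1): H = -343*sqrt(11)/3267.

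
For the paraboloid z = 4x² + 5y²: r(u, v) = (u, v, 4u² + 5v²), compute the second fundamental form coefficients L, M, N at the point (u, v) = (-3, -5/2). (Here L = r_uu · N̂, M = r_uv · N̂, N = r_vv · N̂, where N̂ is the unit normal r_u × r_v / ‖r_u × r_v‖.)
L = 4*sqrt(1202)/601;  M = 0;  N = 5*sqrt(1202)/601

Compute the unit normal N̂(u, v) = (-8*u/sqrt(64*u^2 + 100*v^2 + 1), -10*v/sqrt(64*u^2 + 100*v^2 + 1), 1/sqrt(64*u^2 + 100*v^2 + 1)), and the second partials r_uu, r_uv, r_vv. Take dot products:
  L(u, v) = r_uu · N̂ = 8/sqrt(64*u^2 + 100*v^2 + 1),
  M(u, v) = r_uv · N̂ = 0,
  N(u, v) = r_vv · N̂ = 10/sqrt(64*u^2 + 100*v^2 + 1).
Evaluating at (u, v) = (-3, -5/2):
  L = 4*sqrt(1202)/601, M = 0, N = 5*sqrt(1202)/601.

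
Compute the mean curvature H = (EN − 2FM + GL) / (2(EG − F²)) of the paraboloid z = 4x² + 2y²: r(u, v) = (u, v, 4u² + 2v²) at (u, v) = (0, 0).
H = 6

With E = 64*u^2 + 1, F = 32*u*v, G = 16*v^2 + 1, L = 8/sqrt(64*u^2 + 16*v^2 + 1), M = 0, N = 4/sqrt(64*u^2 + 16*v^2 + 1), assemble
  H = (EN − 2FM + GL) / (2(EG − F²)) = 2*(64*u^2 + 32*v^2 + 3)/(64*u^2 + 16*v^2 + 1)^(3/2).
At (u, v) = (0, 0): H = 6.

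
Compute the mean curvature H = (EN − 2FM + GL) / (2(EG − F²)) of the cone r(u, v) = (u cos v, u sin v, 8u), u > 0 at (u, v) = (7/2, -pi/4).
H = 8*sqrt(65)/455

With E = 65, F = 0, G = u^2, L = 0, M = 0, N = 8*sqrt(65)*u^2/(65*Abs(u)), assemble
  H = (EN − 2FM + GL) / (2(EG − F²)) = 4*sqrt(65)/(65*Abs(u)).
At (u, v) = (7/2, -pi/4): H = 8*sqrt(65)/455.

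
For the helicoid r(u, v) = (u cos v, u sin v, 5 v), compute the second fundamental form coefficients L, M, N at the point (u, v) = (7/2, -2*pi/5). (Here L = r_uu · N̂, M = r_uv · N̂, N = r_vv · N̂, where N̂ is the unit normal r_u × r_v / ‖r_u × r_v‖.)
L = 0;  M = -10*sqrt(149)/149;  N = 0

Compute the unit normal N̂(u, v) = (5*sin(v)/sqrt(u^2 + 25), -5*cos(v)/sqrt(u^2 + 25), u/sqrt(u^2 + 25)), and the second partials r_uu, r_uv, r_vv. Take dot products:
  L(u, v) = r_uu · N̂ = 0,
  M(u, v) = r_uv · N̂ = -5/sqrt(u^2 + 25),
  N(u, v) = r_vv · N̂ = 0.
Evaluating at (u, v) = (7/2, -2*pi/5):
  L = 0, M = -10*sqrt(149)/149, N = 0.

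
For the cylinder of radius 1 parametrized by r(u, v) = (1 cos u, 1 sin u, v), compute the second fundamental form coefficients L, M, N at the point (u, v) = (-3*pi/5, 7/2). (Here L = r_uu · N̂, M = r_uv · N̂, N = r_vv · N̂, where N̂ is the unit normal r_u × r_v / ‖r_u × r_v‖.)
L = -1;  M = 0;  N = 0

Compute the unit normal N̂(u, v) = (cos(u), sin(u), 0), and the second partials r_uu, r_uv, r_vv. Take dot products:
  L(u, v) = r_uu · N̂ = -1,
  M(u, v) = r_uv · N̂ = 0,
  N(u, v) = r_vv · N̂ = 0.
Evaluating at (u, v) = (-3*pi/5, 7/2):
  L = -1, M = 0, N = 0.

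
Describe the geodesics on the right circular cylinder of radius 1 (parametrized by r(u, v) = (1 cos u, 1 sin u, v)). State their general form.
The cylinder is flat (K = 0) and locally isometric to the plane via the development (u, v) ↦ (1 u, v). Geodesics are the pre-images of straight lines: circles (v constant), vertical lines (u constant), and helices (v = c · u + d) for constants c, d.

A right cylinder has E = 1², F = 0, G = 1, so EG − F² = 1², and L = −1, M = N = 0, giving K = (LN − M²)/(EG − F²) = 0 everywhere. A flat surface is locally isometric to the Euclidean plane via the map (u, v) ↦ (1 u, v). Straight lines in the (x̃, ỹ) plane pull back to: (a) horizontal circles (v = const), (b) vertical generators (u = const), and (c) helices (1 u tan θ = v, i.e. v = c · u + d).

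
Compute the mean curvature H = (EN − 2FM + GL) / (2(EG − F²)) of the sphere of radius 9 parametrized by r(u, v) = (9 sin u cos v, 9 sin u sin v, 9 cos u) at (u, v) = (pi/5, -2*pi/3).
H = -1/9

With E = 81, F = 0, G = 81*sin(u)^2, L = -9*sin(u)/Abs(sin(u)), M = 0, N = -9*sin(u)^3/Abs(sin(u)), assemble
  H = (EN − 2FM + GL) / (2(EG − F²)) = -sin(u)/(9*Abs(sin(u))).
At (u, v) = (pi/5, -2*pi/3): H = -1/9.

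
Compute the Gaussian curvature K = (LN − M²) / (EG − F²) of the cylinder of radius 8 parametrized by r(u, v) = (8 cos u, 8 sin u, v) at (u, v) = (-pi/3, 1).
K = 0

Coefficients of the first fundamental form: E = 64, F = 0, G = 1.
Coefficients of the second fundamental form: L = -8, M = 0, N = 0.
Assemble K = (LN − M²)/(EG − F²) = 0. At (u, v) = (-pi/3, 1): K = 0.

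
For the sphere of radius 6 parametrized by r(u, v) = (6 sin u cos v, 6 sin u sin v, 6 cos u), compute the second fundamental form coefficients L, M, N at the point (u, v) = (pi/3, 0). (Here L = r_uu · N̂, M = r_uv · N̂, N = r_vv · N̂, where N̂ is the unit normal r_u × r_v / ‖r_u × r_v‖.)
L = -6;  M = 0;  N = -9/2

Compute the unit normal N̂(u, v) = (sin(u)^2*cos(v)/Abs(sin(u)), sin(u)^2*sin(v)/Abs(sin(u)), sin(2*u)/(2*Abs(sin(u)))), and the second partials r_uu, r_uv, r_vv. Take dot products:
  L(u, v) = r_uu · N̂ = -6*sin(u)/Abs(sin(u)),
  M(u, v) = r_uv · N̂ = 0,
  N(u, v) = r_vv · N̂ = -6*sin(u)^3/Abs(sin(u)).
Evaluating at (u, v) = (pi/3, 0):
  L = -6, M = 0, N = -9/2.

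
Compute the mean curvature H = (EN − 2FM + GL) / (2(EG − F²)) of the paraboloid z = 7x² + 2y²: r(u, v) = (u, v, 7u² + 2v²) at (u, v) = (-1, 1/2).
H = 143*sqrt(201)/13467

With E = 196*u^2 + 1, F = 56*u*v, G = 16*v^2 + 1, L = 14/sqrt(196*u^2 + 16*v^2 + 1), M = 0, N = 4/sqrt(196*u^2 + 16*v^2 + 1), assemble
  H = (EN − 2FM + GL) / (2(EG − F²)) = (392*u^2 + 112*v^2 + 9)/(196*u^2 + 16*v^2 + 1)^(3/2).
At (u, v) = (-1, 1/2): H = 143*sqrt(201)/13467.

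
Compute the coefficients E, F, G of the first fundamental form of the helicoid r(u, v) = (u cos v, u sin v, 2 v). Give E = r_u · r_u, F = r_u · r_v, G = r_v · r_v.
E = 1;  F = 0;  G = u^2 + 4

Compute partials: r_u = (cos(v), sin(v), 0), r_v = (-u*sin(v), u*cos(v), 2). Then
  E = r_u · r_u = 1,
  F = r_u · r_v = 0,
  G = r_v · r_v = u^2 + 4.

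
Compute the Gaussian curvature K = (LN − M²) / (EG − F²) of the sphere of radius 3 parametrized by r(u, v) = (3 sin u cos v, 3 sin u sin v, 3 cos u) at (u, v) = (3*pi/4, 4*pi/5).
K = 1/9

Coefficients of the first fundamental form: E = 9, F = 0, G = 9*sin(u)^2.
Coefficients of the second fundamental form: L = -3*sin(u)/Abs(sin(u)), M = 0, N = -3*sin(u)^3/Abs(sin(u)).
Assemble K = (LN − M²)/(EG − F²) = 1/9. At (u, v) = (3*pi/4, 4*pi/5): K = 1/9.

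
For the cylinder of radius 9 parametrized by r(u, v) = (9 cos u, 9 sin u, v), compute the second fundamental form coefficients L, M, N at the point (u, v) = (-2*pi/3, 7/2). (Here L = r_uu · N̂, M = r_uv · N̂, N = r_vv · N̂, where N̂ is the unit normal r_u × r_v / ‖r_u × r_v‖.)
L = -9;  M = 0;  N = 0

Compute the unit normal N̂(u, v) = (cos(u), sin(u), 0), and the second partials r_uu, r_uv, r_vv. Take dot products:
  L(u, v) = r_uu · N̂ = -9,
  M(u, v) = r_uv · N̂ = 0,
  N(u, v) = r_vv · N̂ = 0.
Evaluating at (u, v) = (-2*pi/3, 7/2):
  L = -9, M = 0, N = 0.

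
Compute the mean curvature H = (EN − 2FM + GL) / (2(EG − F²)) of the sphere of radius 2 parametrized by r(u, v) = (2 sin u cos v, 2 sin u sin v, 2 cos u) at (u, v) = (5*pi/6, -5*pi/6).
H = -1/2

With E = 4, F = 0, G = 4*sin(u)^2, L = -2*sin(u)/Abs(sin(u)), M = 0, N = -2*sin(u)^3/Abs(sin(u)), assemble
  H = (EN − 2FM + GL) / (2(EG − F²)) = -sin(u)/(2*Abs(sin(u))).
At (u, v) = (5*pi/6, -5*pi/6): H = -1/2.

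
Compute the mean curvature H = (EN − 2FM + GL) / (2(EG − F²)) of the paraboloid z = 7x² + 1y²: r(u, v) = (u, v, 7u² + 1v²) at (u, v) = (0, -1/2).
H = 15*sqrt(2)/4

With E = 196*u^2 + 1, F = 28*u*v, G = 4*v^2 + 1, L = 14/sqrt(196*u^2 + 4*v^2 + 1), M = 0, N = 2/sqrt(196*u^2 + 4*v^2 + 1), assemble
  H = (EN − 2FM + GL) / (2(EG − F²)) = 4*(49*u^2 + 7*v^2 + 2)/(196*u^2 + 4*v^2 + 1)^(3/2).
At (u, v) = (0, -1/2): H = 15*sqrt(2)/4.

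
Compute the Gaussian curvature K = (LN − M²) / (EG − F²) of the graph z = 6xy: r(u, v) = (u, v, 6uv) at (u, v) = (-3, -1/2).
K = -9/27889

Coefficients of the first fundamental form: E = 36*v^2 + 1, F = 36*u*v, G = 36*u^2 + 1.
Coefficients of the second fundamental form: L = 0, M = 6/sqrt(36*u^2 + 36*v^2 + 1), N = 0.
Assemble K = (LN − M²)/(EG − F²) = -36/(1296*u^4 + 2592*u^2*v^2 + 72*u^2 + 1296*v^4 + 72*v^2 + 1). At (u, v) = (-3, -1/2): K = -9/27889.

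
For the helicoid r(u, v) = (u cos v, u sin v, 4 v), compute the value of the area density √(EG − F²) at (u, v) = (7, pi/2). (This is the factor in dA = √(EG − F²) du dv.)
√(EG − F²)|_{(7, pi/2)} = sqrt(65)

E = 1, F = 0, G = u^2 + 16, so EG − F² = u^2 + 16. Taking the positive square root: √(EG − F²) = sqrt(u^2 + 16). At (u, v) = (7, pi/2): sqrt(65).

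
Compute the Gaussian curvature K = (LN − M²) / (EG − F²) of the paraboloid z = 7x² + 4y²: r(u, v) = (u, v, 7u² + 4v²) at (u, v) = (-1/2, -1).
K = 28/3249

Coefficients of the first fundamental form: E = 196*u^2 + 1, F = 112*u*v, G = 64*v^2 + 1.
Coefficients of the second fundamental form: L = 14/sqrt(196*u^2 + 64*v^2 + 1), M = 0, N = 8/sqrt(196*u^2 + 64*v^2 + 1).
Assemble K = (LN − M²)/(EG − F²) = 112/(38416*u^4 + 25088*u^2*v^2 + 392*u^2 + 4096*v^4 + 128*v^2 + 1). At (u, v) = (-1/2, -1): K = 28/3249.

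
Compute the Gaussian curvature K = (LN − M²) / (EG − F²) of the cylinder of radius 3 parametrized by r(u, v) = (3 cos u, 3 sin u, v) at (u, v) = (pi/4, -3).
K = 0

Coefficients of the first fundamental form: E = 9, F = 0, G = 1.
Coefficients of the second fundamental form: L = -3, M = 0, N = 0.
Assemble K = (LN − M²)/(EG − F²) = 0. At (u, v) = (pi/4, -3): K = 0.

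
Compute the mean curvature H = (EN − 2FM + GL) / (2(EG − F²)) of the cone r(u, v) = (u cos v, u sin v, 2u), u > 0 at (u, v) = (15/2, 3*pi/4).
H = 2*sqrt(5)/75

With E = 5, F = 0, G = u^2, L = 0, M = 0, N = 2*sqrt(5)*u^2/(5*Abs(u)), assemble
  H = (EN − 2FM + GL) / (2(EG − F²)) = sqrt(5)/(5*Abs(u)).
At (u, v) = (15/2, 3*pi/4): H = 2*sqrt(5)/75.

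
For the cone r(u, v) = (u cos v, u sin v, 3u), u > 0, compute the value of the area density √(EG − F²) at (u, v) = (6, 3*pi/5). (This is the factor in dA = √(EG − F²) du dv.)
√(EG − F²)|_{(6, 3*pi/5)} = 6*sqrt(10)

E = 10, F = 0, G = u^2, so EG − F² = 10*u^2. Taking the positive square root: √(EG − F²) = sqrt(10)*Abs(u). At (u, v) = (6, 3*pi/5): 6*sqrt(10).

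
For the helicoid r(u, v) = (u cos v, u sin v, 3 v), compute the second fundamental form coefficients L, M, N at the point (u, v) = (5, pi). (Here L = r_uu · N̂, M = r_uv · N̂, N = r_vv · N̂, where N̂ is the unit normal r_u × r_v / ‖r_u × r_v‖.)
L = 0;  M = -3*sqrt(34)/34;  N = 0

Compute the unit normal N̂(u, v) = (3*sin(v)/sqrt(u^2 + 9), -3*cos(v)/sqrt(u^2 + 9), u/sqrt(u^2 + 9)), and the second partials r_uu, r_uv, r_vv. Take dot products:
  L(u, v) = r_uu · N̂ = 0,
  M(u, v) = r_uv · N̂ = -3/sqrt(u^2 + 9),
  N(u, v) = r_vv · N̂ = 0.
Evaluating at (u, v) = (5, pi):
  L = 0, M = -3*sqrt(34)/34, N = 0.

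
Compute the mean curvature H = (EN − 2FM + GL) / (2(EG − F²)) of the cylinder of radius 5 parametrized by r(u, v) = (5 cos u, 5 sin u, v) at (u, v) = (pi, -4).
H = -1/10

With E = 25, F = 0, G = 1, L = -5, M = 0, N = 0, assemble
  H = (EN − 2FM + GL) / (2(EG − F²)) = -1/10.
At (u, v) = (pi, -4): H = -1/10.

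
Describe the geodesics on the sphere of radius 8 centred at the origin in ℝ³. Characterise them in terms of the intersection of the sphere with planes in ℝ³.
Geodesics on the sphere of radius 8 are great circles — circles of radius 8 obtained as the intersection of the sphere with planes through the origin (the centre of the sphere).

A curve α(t) of nonzero constant speed on the sphere of radius 8 is a geodesic iff its acceleration α̈ is everywhere normal to the surface, i.e. parallel to the radial vector α(t). Then d/dt(α × α̇) = α̇ × α̇ + α × α̈ = 0, so α × α̇ is a constant vector n ≠ 0 and α(t) · n = 0 for all t: α lies in the plane through the origin with normal n. The intersection of that plane with the sphere is a circle of radius 8 (a great circle). Conversely, a great circle traversed at constant speed has centripetal acceleration pointing at the origin, hence normal to the sphere, so every great circle is a geodesic.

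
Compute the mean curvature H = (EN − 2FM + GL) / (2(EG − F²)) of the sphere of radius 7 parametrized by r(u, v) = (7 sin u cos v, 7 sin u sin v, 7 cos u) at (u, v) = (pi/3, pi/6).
H = -1/7

With E = 49, F = 0, G = 49*sin(u)^2, L = -7*sin(u)/Abs(sin(u)), M = 0, N = -7*sin(u)^3/Abs(sin(u)), assemble
  H = (EN − 2FM + GL) / (2(EG − F²)) = -sin(u)/(7*Abs(sin(u))).
At (u, v) = (pi/3, pi/6): H = -1/7.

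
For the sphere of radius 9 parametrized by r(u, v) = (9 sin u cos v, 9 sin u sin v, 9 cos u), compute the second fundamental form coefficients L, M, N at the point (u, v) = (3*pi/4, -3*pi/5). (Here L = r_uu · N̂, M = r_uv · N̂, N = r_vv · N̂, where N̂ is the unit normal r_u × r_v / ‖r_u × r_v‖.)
L = -9;  M = 0;  N = -9/2

Compute the unit normal N̂(u, v) = (sin(u)^2*cos(v)/Abs(sin(u)), sin(u)^2*sin(v)/Abs(sin(u)), sin(2*u)/(2*Abs(sin(u)))), and the second partials r_uu, r_uv, r_vv. Take dot products:
  L(u, v) = r_uu · N̂ = -9*sin(u)/Abs(sin(u)),
  M(u, v) = r_uv · N̂ = 0,
  N(u, v) = r_vv · N̂ = -9*sin(u)^3/Abs(sin(u)).
Evaluating at (u, v) = (3*pi/4, -3*pi/5):
  L = -9, M = 0, N = -9/2.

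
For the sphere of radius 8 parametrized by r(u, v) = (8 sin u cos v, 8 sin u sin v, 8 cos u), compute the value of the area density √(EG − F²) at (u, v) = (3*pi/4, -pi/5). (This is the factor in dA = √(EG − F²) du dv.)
√(EG − F²)|_{(3*pi/4, -pi/5)} = 32*sqrt(2)

E = 64, F = 0, G = 64*sin(u)^2, so EG − F² = 4096*sin(u)^2. Taking the positive square root: √(EG − F²) = 64*Abs(sin(u)). At (u, v) = (3*pi/4, -pi/5): 32*sqrt(2).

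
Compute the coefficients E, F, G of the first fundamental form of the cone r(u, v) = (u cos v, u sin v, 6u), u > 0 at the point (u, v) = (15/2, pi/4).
E = 37;  F = 0;  G = 225/4

Partials: r_u = (cos(v), sin(v), 6), r_v = (-u*sin(v), u*cos(v), 0). As functions of (u, v):
  E = r_u · r_u = 37,
  F = r_u · r_v = 0,
  G = r_v · r_v = u^2.
Evaluating at (u, v) = (15/2, pi/4): E = 37, F = 0, G = 225/4.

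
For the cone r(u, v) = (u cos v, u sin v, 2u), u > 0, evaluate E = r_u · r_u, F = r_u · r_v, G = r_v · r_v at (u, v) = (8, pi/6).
E = 5;  F = 0;  G = 64

Partials: r_u = (cos(v), sin(v), 2), r_v = (-u*sin(v), u*cos(v), 0). As functions of (u, v):
  E = r_u · r_u = 5,
  F = r_u · r_v = 0,
  G = r_v · r_v = u^2.
Evaluating at (u, v) = (8, pi/6): E = 5, F = 0, G = 64.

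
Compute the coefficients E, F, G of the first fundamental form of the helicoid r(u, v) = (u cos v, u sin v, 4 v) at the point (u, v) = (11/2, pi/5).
E = 1;  F = 0;  G = 185/4

Partials: r_u = (cos(v), sin(v), 0), r_v = (-u*sin(v), u*cos(v), 4). As functions of (u, v):
  E = r_u · r_u = 1,
  F = r_u · r_v = 0,
  G = r_v · r_v = u^2 + 16.
Evaluating at (u, v) = (11/2, pi/5): E = 1, F = 0, G = 185/4.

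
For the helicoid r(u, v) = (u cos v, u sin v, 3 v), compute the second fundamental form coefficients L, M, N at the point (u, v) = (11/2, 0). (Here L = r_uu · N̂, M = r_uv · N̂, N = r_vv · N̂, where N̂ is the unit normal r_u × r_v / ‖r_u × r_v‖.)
L = 0;  M = -6*sqrt(157)/157;  N = 0

Compute the unit normal N̂(u, v) = (3*sin(v)/sqrt(u^2 + 9), -3*cos(v)/sqrt(u^2 + 9), u/sqrt(u^2 + 9)), and the second partials r_uu, r_uv, r_vv. Take dot products:
  L(u, v) = r_uu · N̂ = 0,
  M(u, v) = r_uv · N̂ = -3/sqrt(u^2 + 9),
  N(u, v) = r_vv · N̂ = 0.
Evaluating at (u, v) = (11/2, 0):
  L = 0, M = -6*sqrt(157)/157, N = 0.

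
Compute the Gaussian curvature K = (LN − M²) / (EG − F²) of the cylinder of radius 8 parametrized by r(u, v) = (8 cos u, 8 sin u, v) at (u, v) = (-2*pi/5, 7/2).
K = 0

Coefficients of the first fundamental form: E = 64, F = 0, G = 1.
Coefficients of the second fundamental form: L = -8, M = 0, N = 0.
Assemble K = (LN − M²)/(EG − F²) = 0. At (u, v) = (-2*pi/5, 7/2): K = 0.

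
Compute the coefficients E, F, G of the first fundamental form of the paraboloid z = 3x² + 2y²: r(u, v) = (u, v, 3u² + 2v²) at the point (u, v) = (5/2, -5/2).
E = 226;  F = -150;  G = 101

Partials: r_u = (1, 0, 6*u), r_v = (0, 1, 4*v). As functions of (u, v):
  E = r_u · r_u = 36*u^2 + 1,
  F = r_u · r_v = 24*u*v,
  G = r_v · r_v = 16*v^2 + 1.
Evaluating at (u, v) = (5/2, -5/2): E = 226, F = -150, G = 101.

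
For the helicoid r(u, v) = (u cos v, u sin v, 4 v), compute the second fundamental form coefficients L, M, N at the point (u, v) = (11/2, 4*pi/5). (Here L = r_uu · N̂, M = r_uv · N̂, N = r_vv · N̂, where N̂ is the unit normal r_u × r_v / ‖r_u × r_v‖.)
L = 0;  M = -8*sqrt(185)/185;  N = 0

Compute the unit normal N̂(u, v) = (4*sin(v)/sqrt(u^2 + 16), -4*cos(v)/sqrt(u^2 + 16), u/sqrt(u^2 + 16)), and the second partials r_uu, r_uv, r_vv. Take dot products:
  L(u, v) = r_uu · N̂ = 0,
  M(u, v) = r_uv · N̂ = -4/sqrt(u^2 + 16),
  N(u, v) = r_vv · N̂ = 0.
Evaluating at (u, v) = (11/2, 4*pi/5):
  L = 0, M = -8*sqrt(185)/185, N = 0.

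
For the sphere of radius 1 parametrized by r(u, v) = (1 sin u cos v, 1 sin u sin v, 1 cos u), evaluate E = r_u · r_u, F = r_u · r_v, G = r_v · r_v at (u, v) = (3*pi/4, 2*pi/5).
E = 1;  F = 0;  G = 1/2

Partials: r_u = (cos(u)*cos(v), sin(v)*cos(u), -sin(u)), r_v = (-sin(u)*sin(v), sin(u)*cos(v), 0). As functions of (u, v):
  E = r_u · r_u = 1,
  F = r_u · r_v = 0,
  G = r_v · r_v = sin(u)^2.
Evaluating at (u, v) = (3*pi/4, 2*pi/5): E = 1, F = 0, G = 1/2.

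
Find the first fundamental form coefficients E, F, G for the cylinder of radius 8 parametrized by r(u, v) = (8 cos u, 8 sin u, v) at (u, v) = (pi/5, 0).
E = 64;  F = 0;  G = 1

Partials: r_u = (-8*sin(u), 8*cos(u), 0), r_v = (0, 0, 1). As functions of (u, v):
  E = r_u · r_u = 64,
  F = r_u · r_v = 0,
  G = r_v · r_v = 1.
Evaluating at (u, v) = (pi/5, 0): E = 64, F = 0, G = 1.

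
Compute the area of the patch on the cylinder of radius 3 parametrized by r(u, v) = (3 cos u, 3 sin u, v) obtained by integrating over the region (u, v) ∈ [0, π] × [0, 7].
Area = 21*pi

Area = ∫∫ √(EG − F²) du dv with √(EG − F²) = 3. Integrating over [0, π] × [0, 7] gives 21*pi.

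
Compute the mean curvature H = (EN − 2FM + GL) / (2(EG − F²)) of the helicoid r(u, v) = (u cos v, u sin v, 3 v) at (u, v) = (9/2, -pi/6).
H = 0

With E = 1, F = 0, G = u^2 + 9, L = 0, M = -3/sqrt(u^2 + 9), N = 0, assemble
  H = (EN − 2FM + GL) / (2(EG − F²)) = 0.
At (u, v) = (9/2, -pi/6): H = 0.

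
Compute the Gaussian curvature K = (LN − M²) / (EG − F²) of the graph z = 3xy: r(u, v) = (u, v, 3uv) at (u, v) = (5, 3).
K = -9/94249

Coefficients of the first fundamental form: E = 9*v^2 + 1, F = 9*u*v, G = 9*u^2 + 1.
Coefficients of the second fundamental form: L = 0, M = 3/sqrt(9*u^2 + 9*v^2 + 1), N = 0.
Assemble K = (LN − M²)/(EG − F²) = -9/(81*u^4 + 162*u^2*v^2 + 18*u^2 + 81*v^4 + 18*v^2 + 1). At (u, v) = (5, 3): K = -9/94249.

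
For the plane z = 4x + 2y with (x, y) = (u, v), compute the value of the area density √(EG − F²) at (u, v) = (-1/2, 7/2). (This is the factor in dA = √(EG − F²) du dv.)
√(EG − F²)|_{(-1/2, 7/2)} = sqrt(21)

E = 17, F = 8, G = 5, so EG − F² = 21. Taking the positive square root: √(EG − F²) = sqrt(21). At (u, v) = (-1/2, 7/2): sqrt(21).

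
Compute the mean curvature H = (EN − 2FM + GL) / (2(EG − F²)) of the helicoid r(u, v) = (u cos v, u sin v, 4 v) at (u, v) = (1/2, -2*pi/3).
H = 0

With E = 1, F = 0, G = u^2 + 16, L = 0, M = -4/sqrt(u^2 + 16), N = 0, assemble
  H = (EN − 2FM + GL) / (2(EG − F²)) = 0.
At (u, v) = (1/2, -2*pi/3): H = 0.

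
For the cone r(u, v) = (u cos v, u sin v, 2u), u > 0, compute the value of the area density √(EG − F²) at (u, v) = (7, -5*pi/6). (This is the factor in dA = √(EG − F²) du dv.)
√(EG − F²)|_{(7, -5*pi/6)} = 7*sqrt(5)

E = 5, F = 0, G = u^2, so EG − F² = 5*u^2. Taking the positive square root: √(EG − F²) = sqrt(5)*Abs(u). At (u, v) = (7, -5*pi/6): 7*sqrt(5).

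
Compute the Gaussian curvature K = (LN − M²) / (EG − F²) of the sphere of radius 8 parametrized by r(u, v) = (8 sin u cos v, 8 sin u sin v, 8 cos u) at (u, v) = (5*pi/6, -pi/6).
K = 1/64

Coefficients of the first fundamental form: E = 64, F = 0, G = 64*sin(u)^2.
Coefficients of the second fundamental form: L = -8*sin(u)/Abs(sin(u)), M = 0, N = -8*sin(u)^3/Abs(sin(u)).
Assemble K = (LN − M²)/(EG − F²) = 1/64. At (u, v) = (5*pi/6, -pi/6): K = 1/64.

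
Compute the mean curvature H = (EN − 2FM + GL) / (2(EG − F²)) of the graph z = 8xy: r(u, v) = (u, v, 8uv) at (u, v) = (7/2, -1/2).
H = 896*sqrt(89)/213867

With E = 64*v^2 + 1, F = 64*u*v, G = 64*u^2 + 1, L = 0, M = 8/sqrt(64*u^2 + 64*v^2 + 1), N = 0, assemble
  H = (EN − 2FM + GL) / (2(EG − F²)) = -512*u*v/(64*u^2 + 64*v^2 + 1)^(3/2).
At (u, v) = (7/2, -1/2): H = 896*sqrt(89)/213867.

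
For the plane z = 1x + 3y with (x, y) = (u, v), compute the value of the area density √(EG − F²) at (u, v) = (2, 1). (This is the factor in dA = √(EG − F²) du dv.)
√(EG − F²)|_{(2, 1)} = sqrt(11)

E = 2, F = 3, G = 10, so EG − F² = 11. Taking the positive square root: √(EG − F²) = sqrt(11). At (u, v) = (2, 1): sqrt(11).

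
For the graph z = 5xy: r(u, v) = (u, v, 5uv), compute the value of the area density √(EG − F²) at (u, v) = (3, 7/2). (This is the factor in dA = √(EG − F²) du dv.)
√(EG − F²)|_{(3, 7/2)} = sqrt(2129)/2

E = 25*v^2 + 1, F = 25*u*v, G = 25*u^2 + 1, so EG − F² = 25*u^2 + 25*v^2 + 1. Taking the positive square root: √(EG − F²) = sqrt(25*u^2 + 25*v^2 + 1). At (u, v) = (3, 7/2): sqrt(2129)/2.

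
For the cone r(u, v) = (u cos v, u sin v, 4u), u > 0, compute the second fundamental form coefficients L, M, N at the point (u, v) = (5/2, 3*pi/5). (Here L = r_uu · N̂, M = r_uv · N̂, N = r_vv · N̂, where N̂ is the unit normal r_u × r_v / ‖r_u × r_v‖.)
L = 0;  M = 0;  N = 10*sqrt(17)/17

Compute the unit normal N̂(u, v) = (-4*sqrt(17)*u*cos(v)/(17*Abs(u)), -4*sqrt(17)*u*sin(v)/(17*Abs(u)), sqrt(17)*u/(17*Abs(u))), and the second partials r_uu, r_uv, r_vv. Take dot products:
  L(u, v) = r_uu · N̂ = 0,
  M(u, v) = r_uv · N̂ = 0,
  N(u, v) = r_vv · N̂ = 4*sqrt(17)*u^2/(17*Abs(u)).
Evaluating at (u, v) = (5/2, 3*pi/5):
  L = 0, M = 0, N = 10*sqrt(17)/17.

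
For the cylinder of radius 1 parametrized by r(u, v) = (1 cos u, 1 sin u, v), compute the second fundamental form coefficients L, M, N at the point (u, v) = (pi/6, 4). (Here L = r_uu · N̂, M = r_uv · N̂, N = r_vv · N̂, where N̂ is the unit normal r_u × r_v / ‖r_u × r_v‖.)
L = -1;  M = 0;  N = 0

Compute the unit normal N̂(u, v) = (cos(u), sin(u), 0), and the second partials r_uu, r_uv, r_vv. Take dot products:
  L(u, v) = r_uu · N̂ = -1,
  M(u, v) = r_uv · N̂ = 0,
  N(u, v) = r_vv · N̂ = 0.
Evaluating at (u, v) = (pi/6, 4):
  L = -1, M = 0, N = 0.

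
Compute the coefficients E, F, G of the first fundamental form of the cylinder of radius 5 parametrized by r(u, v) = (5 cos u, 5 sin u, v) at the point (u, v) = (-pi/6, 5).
E = 25;  F = 0;  G = 1

Partials: r_u = (-5*sin(u), 5*cos(u), 0), r_v = (0, 0, 1). As functions of (u, v):
  E = r_u · r_u = 25,
  F = r_u · r_v = 0,
  G = r_v · r_v = 1.
Evaluating at (u, v) = (-pi/6, 5): E = 25, F = 0, G = 1.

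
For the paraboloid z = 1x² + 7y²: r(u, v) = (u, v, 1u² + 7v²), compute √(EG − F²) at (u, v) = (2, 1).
√(EG − F²)|_{(2, 1)} = sqrt(213)

E = 4*u^2 + 1, F = 28*u*v, G = 196*v^2 + 1; EG − F² = 4*u^2 + 196*v^2 + 1; √(EG − F²) = sqrt(4*u^2 + 196*v^2 + 1). At the given point: sqrt(213).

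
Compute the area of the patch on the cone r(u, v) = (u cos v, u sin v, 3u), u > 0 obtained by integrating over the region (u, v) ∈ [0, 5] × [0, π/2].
Area = 25*sqrt(10)*pi/4

Area = ∫∫ √(EG − F²) du dv with √(EG − F²) = sqrt(10)*Abs(u). Integrating over [0, 5] × [0, π/2] gives 25*sqrt(10)*pi/4.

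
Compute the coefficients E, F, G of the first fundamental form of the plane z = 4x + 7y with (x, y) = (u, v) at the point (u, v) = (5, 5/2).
E = 17;  F = 28;  G = 50

Partials: r_u = (1, 0, 4), r_v = (0, 1, 7). As functions of (u, v):
  E = r_u · r_u = 17,
  F = r_u · r_v = 28,
  G = r_v · r_v = 50.
Evaluating at (u, v) = (5, 5/2): E = 17, F = 28, G = 50.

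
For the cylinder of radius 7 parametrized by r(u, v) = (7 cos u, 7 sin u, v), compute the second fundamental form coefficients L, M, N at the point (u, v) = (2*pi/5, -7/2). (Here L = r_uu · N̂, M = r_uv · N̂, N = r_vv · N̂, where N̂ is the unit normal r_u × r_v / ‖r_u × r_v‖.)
L = -7;  M = 0;  N = 0

Compute the unit normal N̂(u, v) = (cos(u), sin(u), 0), and the second partials r_uu, r_uv, r_vv. Take dot products:
  L(u, v) = r_uu · N̂ = -7,
  M(u, v) = r_uv · N̂ = 0,
  N(u, v) = r_vv · N̂ = 0.
Evaluating at (u, v) = (2*pi/5, -7/2):
  L = -7, M = 0, N = 0.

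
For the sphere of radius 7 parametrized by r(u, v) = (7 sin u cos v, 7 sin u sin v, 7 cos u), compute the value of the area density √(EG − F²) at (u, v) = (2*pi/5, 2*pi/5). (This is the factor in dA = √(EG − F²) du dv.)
√(EG − F²)|_{(2*pi/5, 2*pi/5)} = 49*sqrt(2*sqrt(5) + 10)/4

E = 49, F = 0, G = 49*sin(u)^2, so EG − F² = 2401*sin(u)^2. Taking the positive square root: √(EG − F²) = 49*Abs(sin(u)). At (u, v) = (2*pi/5, 2*pi/5): 49*sqrt(2*sqrt(5) + 10)/4.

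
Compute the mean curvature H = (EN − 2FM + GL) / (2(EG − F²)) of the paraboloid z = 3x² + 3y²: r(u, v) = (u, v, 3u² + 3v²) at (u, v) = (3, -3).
H = 1950*sqrt(649)/421201

With E = 36*u^2 + 1, F = 36*u*v, G = 36*v^2 + 1, L = 6/sqrt(36*u^2 + 36*v^2 + 1), M = 0, N = 6/sqrt(36*u^2 + 36*v^2 + 1), assemble
  H = (EN − 2FM + GL) / (2(EG − F²)) = 6*(18*u^2 + 18*v^2 + 1)/(36*u^2 + 36*v^2 + 1)^(3/2).
At (u, v) = (3, -3): H = 1950*sqrt(649)/421201.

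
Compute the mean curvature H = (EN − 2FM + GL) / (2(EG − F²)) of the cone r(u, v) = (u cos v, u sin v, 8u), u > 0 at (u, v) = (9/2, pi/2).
H = 8*sqrt(65)/585

With E = 65, F = 0, G = u^2, L = 0, M = 0, N = 8*sqrt(65)*u^2/(65*Abs(u)), assemble
  H = (EN − 2FM + GL) / (2(EG − F²)) = 4*sqrt(65)/(65*Abs(u)).
At (u, v) = (9/2, pi/2): H = 8*sqrt(65)/585.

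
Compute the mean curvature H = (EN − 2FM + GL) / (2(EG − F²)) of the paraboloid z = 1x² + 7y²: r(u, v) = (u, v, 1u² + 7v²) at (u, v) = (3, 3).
H = 2024*sqrt(1801)/3243601

With E = 4*u^2 + 1, F = 28*u*v, G = 196*v^2 + 1, L = 2/sqrt(4*u^2 + 196*v^2 + 1), M = 0, N = 14/sqrt(4*u^2 + 196*v^2 + 1), assemble
  H = (EN − 2FM + GL) / (2(EG − F²)) = 4*(7*u^2 + 49*v^2 + 2)/(4*u^2 + 196*v^2 + 1)^(3/2).
At (u, v) = (3, 3): H = 2024*sqrt(1801)/3243601.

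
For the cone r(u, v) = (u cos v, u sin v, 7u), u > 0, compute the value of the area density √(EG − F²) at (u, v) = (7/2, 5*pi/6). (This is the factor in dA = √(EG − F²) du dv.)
√(EG − F²)|_{(7/2, 5*pi/6)} = 35*sqrt(2)/2

E = 50, F = 0, G = u^2, so EG − F² = 50*u^2. Taking the positive square root: √(EG − F²) = 5*sqrt(2)*Abs(u). At (u, v) = (7/2, 5*pi/6): 35*sqrt(2)/2.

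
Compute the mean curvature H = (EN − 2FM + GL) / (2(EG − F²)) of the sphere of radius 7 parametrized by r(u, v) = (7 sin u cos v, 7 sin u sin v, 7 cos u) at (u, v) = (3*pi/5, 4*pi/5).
H = -1/7

With E = 49, F = 0, G = 49*sin(u)^2, L = -7*sin(u)/Abs(sin(u)), M = 0, N = -7*sin(u)^3/Abs(sin(u)), assemble
  H = (EN − 2FM + GL) / (2(EG − F²)) = -sin(u)/(7*Abs(sin(u))).
At (u, v) = (3*pi/5, 4*pi/5): H = -1/7.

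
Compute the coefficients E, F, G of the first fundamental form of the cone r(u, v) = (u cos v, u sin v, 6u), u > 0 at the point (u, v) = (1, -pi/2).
E = 37;  F = 0;  G = 1

Partials: r_u = (cos(v), sin(v), 6), r_v = (-u*sin(v), u*cos(v), 0). As functions of (u, v):
  E = r_u · r_u = 37,
  F = r_u · r_v = 0,
  G = r_v · r_v = u^2.
Evaluating at (u, v) = (1, -pi/2): E = 37, F = 0, G = 1.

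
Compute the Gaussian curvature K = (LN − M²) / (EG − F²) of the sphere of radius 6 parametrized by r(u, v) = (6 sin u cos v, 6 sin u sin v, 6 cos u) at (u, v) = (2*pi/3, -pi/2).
K = 1/36

Coefficients of the first fundamental form: E = 36, F = 0, G = 36*sin(u)^2.
Coefficients of the second fundamental form: L = -6*sin(u)/Abs(sin(u)), M = 0, N = -6*sin(u)^3/Abs(sin(u)).
Assemble K = (LN − M²)/(EG − F²) = 1/36. At (u, v) = (2*pi/3, -pi/2): K = 1/36.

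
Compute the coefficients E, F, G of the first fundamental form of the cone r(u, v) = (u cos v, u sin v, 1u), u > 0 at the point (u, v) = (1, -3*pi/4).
E = 2;  F = 0;  G = 1

Partials: r_u = (cos(v), sin(v), 1), r_v = (-u*sin(v), u*cos(v), 0). As functions of (u, v):
  E = r_u · r_u = 2,
  F = r_u · r_v = 0,
  G = r_v · r_v = u^2.
Evaluating at (u, v) = (1, -3*pi/4): E = 2, F = 0, G = 1.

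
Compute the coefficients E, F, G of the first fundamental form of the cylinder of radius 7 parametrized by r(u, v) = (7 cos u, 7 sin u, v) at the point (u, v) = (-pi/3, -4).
E = 49;  F = 0;  G = 1

Partials: r_u = (-7*sin(u), 7*cos(u), 0), r_v = (0, 0, 1). As functions of (u, v):
  E = r_u · r_u = 49,
  F = r_u · r_v = 0,
  G = r_v · r_v = 1.
Evaluating at (u, v) = (-pi/3, -4): E = 49, F = 0, G = 1.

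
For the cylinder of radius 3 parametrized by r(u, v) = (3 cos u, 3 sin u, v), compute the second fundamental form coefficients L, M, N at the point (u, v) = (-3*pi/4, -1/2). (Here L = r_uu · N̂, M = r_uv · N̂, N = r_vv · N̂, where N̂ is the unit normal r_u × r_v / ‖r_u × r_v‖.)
L = -3;  M = 0;  N = 0

Compute the unit normal N̂(u, v) = (cos(u), sin(u), 0), and the second partials r_uu, r_uv, r_vv. Take dot products:
  L(u, v) = r_uu · N̂ = -3,
  M(u, v) = r_uv · N̂ = 0,
  N(u, v) = r_vv · N̂ = 0.
Evaluating at (u, v) = (-3*pi/4, -1/2):
  L = -3, M = 0, N = 0.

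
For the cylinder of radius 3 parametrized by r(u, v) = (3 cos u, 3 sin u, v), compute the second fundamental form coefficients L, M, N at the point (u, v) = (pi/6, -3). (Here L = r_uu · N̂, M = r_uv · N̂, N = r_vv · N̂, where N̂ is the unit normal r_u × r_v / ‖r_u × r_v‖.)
L = -3;  M = 0;  N = 0

Compute the unit normal N̂(u, v) = (cos(u), sin(u), 0), and the second partials r_uu, r_uv, r_vv. Take dot products:
  L(u, v) = r_uu · N̂ = -3,
  M(u, v) = r_uv · N̂ = 0,
  N(u, v) = r_vv · N̂ = 0.
Evaluating at (u, v) = (pi/6, -3):
  L = -3, M = 0, N = 0.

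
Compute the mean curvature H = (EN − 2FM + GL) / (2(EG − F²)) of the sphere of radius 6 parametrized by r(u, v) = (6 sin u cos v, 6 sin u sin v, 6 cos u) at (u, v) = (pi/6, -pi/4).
H = -1/6

With E = 36, F = 0, G = 36*sin(u)^2, L = -6*sin(u)/Abs(sin(u)), M = 0, N = -6*sin(u)^3/Abs(sin(u)), assemble
  H = (EN − 2FM + GL) / (2(EG − F²)) = -sin(u)/(6*Abs(sin(u))).
At (u, v) = (pi/6, -pi/4): H = -1/6.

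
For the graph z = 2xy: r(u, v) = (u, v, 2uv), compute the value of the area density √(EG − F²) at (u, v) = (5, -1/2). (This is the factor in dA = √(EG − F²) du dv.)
√(EG − F²)|_{(5, -1/2)} = sqrt(102)

E = 4*v^2 + 1, F = 4*u*v, G = 4*u^2 + 1, so EG − F² = 4*u^2 + 4*v^2 + 1. Taking the positive square root: √(EG − F²) = sqrt(4*u^2 + 4*v^2 + 1). At (u, v) = (5, -1/2): sqrt(102).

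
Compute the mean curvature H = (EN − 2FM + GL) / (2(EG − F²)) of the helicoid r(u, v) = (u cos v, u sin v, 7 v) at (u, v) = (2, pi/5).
H = 0

With E = 1, F = 0, G = u^2 + 49, L = 0, M = -7/sqrt(u^2 + 49), N = 0, assemble
  H = (EN − 2FM + GL) / (2(EG − F²)) = 0.
At (u, v) = (2, pi/5): H = 0.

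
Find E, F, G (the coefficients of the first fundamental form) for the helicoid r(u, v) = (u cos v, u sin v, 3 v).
E = 1;  F = 0;  G = u^2 + 9

Compute partials: r_u = (cos(v), sin(v), 0), r_v = (-u*sin(v), u*cos(v), 3). Then
  E = r_u · r_u = 1,
  F = r_u · r_v = 0,
  G = r_v · r_v = u^2 + 9.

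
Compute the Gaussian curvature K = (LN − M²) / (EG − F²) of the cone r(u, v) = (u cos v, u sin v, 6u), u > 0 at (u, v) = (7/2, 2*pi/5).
K = 0

Coefficients of the first fundamental form: E = 37, F = 0, G = u^2.
Coefficients of the second fundamental form: L = 0, M = 0, N = 6*sqrt(37)*u^2/(37*Abs(u)).
Assemble K = (LN − M²)/(EG − F²) = 0. At (u, v) = (7/2, 2*pi/5): K = 0.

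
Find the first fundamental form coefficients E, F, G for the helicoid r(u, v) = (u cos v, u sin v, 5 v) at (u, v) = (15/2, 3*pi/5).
E = 1;  F = 0;  G = 325/4

Partials: r_u = (cos(v), sin(v), 0), r_v = (-u*sin(v), u*cos(v), 5). As functions of (u, v):
  E = r_u · r_u = 1,
  F = r_u · r_v = 0,
  G = r_v · r_v = u^2 + 25.
Evaluating at (u, v) = (15/2, 3*pi/5): E = 1, F = 0, G = 325/4.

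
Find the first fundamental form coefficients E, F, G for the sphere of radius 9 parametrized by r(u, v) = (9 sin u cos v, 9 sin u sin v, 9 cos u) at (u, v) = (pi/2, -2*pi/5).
E = 81;  F = 0;  G = 81

Partials: r_u = (9*cos(u)*cos(v), 9*sin(v)*cos(u), -9*sin(u)), r_v = (-9*sin(u)*sin(v), 9*sin(u)*cos(v), 0). As functions of (u, v):
  E = r_u · r_u = 81,
  F = r_u · r_v = 0,
  G = r_v · r_v = 81*sin(u)^2.
Evaluating at (u, v) = (pi/2, -2*pi/5): E = 81, F = 0, G = 81.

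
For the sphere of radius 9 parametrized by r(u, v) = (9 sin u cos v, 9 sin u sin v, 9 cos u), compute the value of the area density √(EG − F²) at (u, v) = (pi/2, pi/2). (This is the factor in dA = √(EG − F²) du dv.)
√(EG − F²)|_{(pi/2, pi/2)} = 81

E = 81, F = 0, G = 81*sin(u)^2, so EG − F² = 6561*sin(u)^2. Taking the positive square root: √(EG − F²) = 81*Abs(sin(u)). At (u, v) = (pi/2, pi/2): 81.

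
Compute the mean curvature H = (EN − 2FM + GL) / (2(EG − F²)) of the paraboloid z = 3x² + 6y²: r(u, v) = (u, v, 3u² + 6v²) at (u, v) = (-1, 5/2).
H = 2925*sqrt(937)/877969

With E = 36*u^2 + 1, F = 72*u*v, G = 144*v^2 + 1, L = 6/sqrt(36*u^2 + 144*v^2 + 1), M = 0, N = 12/sqrt(36*u^2 + 144*v^2 + 1), assemble
  H = (EN − 2FM + GL) / (2(EG − F²)) = 9*(24*u^2 + 48*v^2 + 1)/(36*u^2 + 144*v^2 + 1)^(3/2).
At (u, v) = (-1, 5/2): H = 2925*sqrt(937)/877969.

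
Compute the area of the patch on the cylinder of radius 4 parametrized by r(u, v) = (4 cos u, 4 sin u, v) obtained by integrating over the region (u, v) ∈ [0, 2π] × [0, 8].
Area = 64*pi

Area = ∫∫ √(EG − F²) du dv with √(EG − F²) = 4. Integrating over [0, 2π] × [0, 8] gives 64*pi.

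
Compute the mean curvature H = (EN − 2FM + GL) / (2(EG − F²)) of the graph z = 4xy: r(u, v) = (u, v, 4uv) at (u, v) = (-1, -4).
H = -256*sqrt(273)/74529

With E = 16*v^2 + 1, F = 16*u*v, G = 16*u^2 + 1, L = 0, M = 4/sqrt(16*u^2 + 16*v^2 + 1), N = 0, assemble
  H = (EN − 2FM + GL) / (2(EG − F²)) = -64*u*v/(16*u^2 + 16*v^2 + 1)^(3/2).
At (u, v) = (-1, -4): H = -256*sqrt(273)/74529.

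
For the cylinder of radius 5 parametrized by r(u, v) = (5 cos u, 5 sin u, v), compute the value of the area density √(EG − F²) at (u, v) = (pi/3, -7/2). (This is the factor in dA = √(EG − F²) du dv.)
√(EG − F²)|_{(pi/3, -7/2)} = 5

E = 25, F = 0, G = 1, so EG − F² = 25. Taking the positive square root: √(EG − F²) = 5. At (u, v) = (pi/3, -7/2): 5.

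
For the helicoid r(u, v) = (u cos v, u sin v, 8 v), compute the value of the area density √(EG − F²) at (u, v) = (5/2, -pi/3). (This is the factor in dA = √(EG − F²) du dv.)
√(EG − F²)|_{(5/2, -pi/3)} = sqrt(281)/2

E = 1, F = 0, G = u^2 + 64, so EG − F² = u^2 + 64. Taking the positive square root: √(EG − F²) = sqrt(u^2 + 64). At (u, v) = (5/2, -pi/3): sqrt(281)/2.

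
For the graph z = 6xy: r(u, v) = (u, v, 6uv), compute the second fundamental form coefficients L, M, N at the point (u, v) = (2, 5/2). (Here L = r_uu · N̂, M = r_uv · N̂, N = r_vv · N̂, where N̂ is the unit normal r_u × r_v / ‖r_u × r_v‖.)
L = 0;  M = 3*sqrt(370)/185;  N = 0

Compute the unit normal N̂(u, v) = (-6*v/sqrt(36*u^2 + 36*v^2 + 1), -6*u/sqrt(36*u^2 + 36*v^2 + 1), 1/sqrt(36*u^2 + 36*v^2 + 1)), and the second partials r_uu, r_uv, r_vv. Take dot products:
  L(u, v) = r_uu · N̂ = 0,
  M(u, v) = r_uv · N̂ = 6/sqrt(36*u^2 + 36*v^2 + 1),
  N(u, v) = r_vv · N̂ = 0.
Evaluating at (u, v) = (2, 5/2):
  L = 0, M = 3*sqrt(370)/185, N = 0.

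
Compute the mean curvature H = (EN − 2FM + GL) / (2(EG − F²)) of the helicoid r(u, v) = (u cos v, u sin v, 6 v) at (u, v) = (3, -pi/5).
H = 0

With E = 1, F = 0, G = u^2 + 36, L = 0, M = -6/sqrt(u^2 + 36), N = 0, assemble
  H = (EN − 2FM + GL) / (2(EG − F²)) = 0.
At (u, v) = (3, -pi/5): H = 0.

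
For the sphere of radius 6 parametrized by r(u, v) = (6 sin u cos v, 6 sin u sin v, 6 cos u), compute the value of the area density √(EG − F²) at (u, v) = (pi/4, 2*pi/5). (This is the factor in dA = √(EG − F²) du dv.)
√(EG − F²)|_{(pi/4, 2*pi/5)} = 18*sqrt(2)

E = 36, F = 0, G = 36*sin(u)^2, so EG − F² = 1296*sin(u)^2. Taking the positive square root: √(EG − F²) = 36*Abs(sin(u)). At (u, v) = (pi/4, 2*pi/5): 18*sqrt(2).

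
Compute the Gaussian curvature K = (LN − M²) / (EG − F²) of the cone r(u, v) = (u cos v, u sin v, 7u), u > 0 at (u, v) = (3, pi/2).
K = 0

Coefficients of the first fundamental form: E = 50, F = 0, G = u^2.
Coefficients of the second fundamental form: L = 0, M = 0, N = 7*sqrt(2)*u^2/(10*Abs(u)).
Assemble K = (LN − M²)/(EG − F²) = 0. At (u, v) = (3, pi/2): K = 0.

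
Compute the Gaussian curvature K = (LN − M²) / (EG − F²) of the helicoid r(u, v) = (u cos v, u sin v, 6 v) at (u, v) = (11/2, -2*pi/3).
K = -576/70225

Coefficients of the first fundamental form: E = 1, F = 0, G = u^2 + 36.
Coefficients of the second fundamental form: L = 0, M = -6/sqrt(u^2 + 36), N = 0.
Assemble K = (LN − M²)/(EG − F²) = -36/(u^2 + 36)^2. At (u, v) = (11/2, -2*pi/3): K = -576/70225.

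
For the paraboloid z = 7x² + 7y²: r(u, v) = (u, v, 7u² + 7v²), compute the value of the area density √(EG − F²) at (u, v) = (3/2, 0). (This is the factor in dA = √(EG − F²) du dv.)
√(EG − F²)|_{(3/2, 0)} = sqrt(442)

E = 196*u^2 + 1, F = 196*u*v, G = 196*v^2 + 1, so EG − F² = 196*u^2 + 196*v^2 + 1. Taking the positive square root: √(EG − F²) = sqrt(196*u^2 + 196*v^2 + 1). At (u, v) = (3/2, 0): sqrt(442).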